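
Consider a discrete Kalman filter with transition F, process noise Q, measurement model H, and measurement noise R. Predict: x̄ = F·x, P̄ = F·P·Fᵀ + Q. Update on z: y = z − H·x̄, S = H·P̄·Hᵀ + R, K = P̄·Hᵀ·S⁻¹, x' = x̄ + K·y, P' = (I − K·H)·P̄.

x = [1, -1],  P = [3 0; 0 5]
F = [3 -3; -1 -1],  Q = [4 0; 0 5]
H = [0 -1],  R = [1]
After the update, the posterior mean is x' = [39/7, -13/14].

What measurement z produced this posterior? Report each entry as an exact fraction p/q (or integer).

x̄ = F·x = [6, 0]
P̄ = F·P·Fᵀ + Q = [76 6; 6 13]
S = H·P̄·Hᵀ + R = [14]
K = P̄·Hᵀ·S⁻¹ = [-3/7; -13/14]
x' − x̄ = [-3/7, -13/14] = K·y
y = (KᵀK)⁻¹·Kᵀ·(x' − x̄) = [1]
z = y + H·x̄ = [1] + [0] = [1]

z = [1]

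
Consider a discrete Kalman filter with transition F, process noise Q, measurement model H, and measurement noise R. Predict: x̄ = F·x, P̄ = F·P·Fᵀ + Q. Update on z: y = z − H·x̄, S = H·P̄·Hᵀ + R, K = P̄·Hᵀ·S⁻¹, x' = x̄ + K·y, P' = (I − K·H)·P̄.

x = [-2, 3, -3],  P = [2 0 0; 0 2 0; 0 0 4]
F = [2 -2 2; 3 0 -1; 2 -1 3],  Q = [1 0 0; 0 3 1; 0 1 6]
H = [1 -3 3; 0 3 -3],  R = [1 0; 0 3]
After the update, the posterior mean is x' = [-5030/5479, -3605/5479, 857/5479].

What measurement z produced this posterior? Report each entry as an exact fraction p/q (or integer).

x̄ = F·x = [-16, -3, -16]
P̄ = F·P·Fᵀ + Q = [33 4 36; 4 25 1; 36 1 52]
S = H·P̄·Hᵀ + R = [901 -771; -771 678]
K = P̄·Hᵀ·S⁻¹ = [4482/5479 4321/5479; 3136/5479 4148/5479; 3393/5479 2622/5479]
x' − x̄ = [82634/5479, 12832/5479, 88521/5479] = K·y
y = (KᵀK)⁻¹·Kᵀ·(x' − x̄) = [57, -40]
z = y + H·x̄ = [57, -40] + [-55, 39] = [2, -1]

z = [2, -1]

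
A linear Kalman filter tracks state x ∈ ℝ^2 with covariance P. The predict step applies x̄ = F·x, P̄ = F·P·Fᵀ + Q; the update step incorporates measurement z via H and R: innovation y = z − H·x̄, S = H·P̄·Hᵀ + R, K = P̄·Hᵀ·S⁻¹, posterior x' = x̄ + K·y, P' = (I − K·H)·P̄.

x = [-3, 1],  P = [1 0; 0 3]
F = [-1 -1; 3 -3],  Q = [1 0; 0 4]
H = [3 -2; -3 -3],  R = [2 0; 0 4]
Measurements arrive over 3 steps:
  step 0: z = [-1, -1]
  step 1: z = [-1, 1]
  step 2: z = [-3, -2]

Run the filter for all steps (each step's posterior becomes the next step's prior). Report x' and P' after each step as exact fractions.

step 0: x' = [391/6411, 6106/19233], P' = [312/2137 172/6411; 172/6411 4588/19233]
step 1: x' = [-2768914/8207025, -211067/8207025], P' = [374084/2735675 198656/8207025; 198656/8207025 634256/2735675]
step 2: x' = [-2503081/9437625, 8898811/9437625], P' = [465215468/3406982625 82482592/3406982625; 82482592/3406982625 789548048/3406982625]

step 0: x̄ = F·x = [2, -12]
step 0: P̄ = F·P·Fᵀ + Q = [5 6; 6 40]
step 0: y = z − H·x̄ = [-31, -31]
step 0: S = H·P̄·Hᵀ + R = [135 177; 177 517]
step 0: K = P̄·Hᵀ·S⁻¹ = [1232/6411 -277/2137; -3814/19233 -1276/6411]
step 0: x' = x̄ + K·y = [391/6411, 6106/19233]
step 0: P' = (I − K·H)·P̄ = [312/2137 172/6411; 172/6411 4588/19233]
step 1: x̄ = F·x = [-7279/19233, -4933/6411]
step 1: P̄ = F·P·Fᵀ + Q = [27661/19233 1780/6411; 1780/6411 14912/2137]
step 1: y = z − H·x̄ = [-8998/6411, -15667/6411]
step 1: S = H·P̄·Hᵀ + R = [84463/2137 60031/2137; 60031/2137 181097/2137]
step 1: K = P̄·Hᵀ·S⁻¹ = [1484722/8207025 -330227/2735675; -534928/2735675 -525356/2735675]
step 1: x' = x̄ + K·y = [-2768914/8207025, -211067/8207025]
step 1: P' = (I − K·H)·P̄ = [374084/2735675 198656/8207025; 198656/8207025 634256/2735675]
step 2: x̄ = F·x = [993327/2735675, -35039/37475]
step 2: P̄ = F·P·Fᵀ + Q = [11629357/8207025 10692/37475; 10692/37475 257888/37475]
step 2: y = z − H·x̄ = [-652108/109427, -2032982/547135]
step 2: S = H·P̄·Hᵀ + R = [4251861/109427 3029013/109427; 3029013/109427 9172499/109427]
step 2: K = P̄·Hᵀ·S⁻¹ = [123068122/681396525 -9128301/75710725; -133164832/681396525 -14533844/75710725]
step 2: x' = x̄ + K·y = [-2503081/9437625, 8898811/9437625]
step 2: P' = (I − K·H)·P̄ = [465215468/3406982625 82482592/3406982625; 82482592/3406982625 789548048/3406982625]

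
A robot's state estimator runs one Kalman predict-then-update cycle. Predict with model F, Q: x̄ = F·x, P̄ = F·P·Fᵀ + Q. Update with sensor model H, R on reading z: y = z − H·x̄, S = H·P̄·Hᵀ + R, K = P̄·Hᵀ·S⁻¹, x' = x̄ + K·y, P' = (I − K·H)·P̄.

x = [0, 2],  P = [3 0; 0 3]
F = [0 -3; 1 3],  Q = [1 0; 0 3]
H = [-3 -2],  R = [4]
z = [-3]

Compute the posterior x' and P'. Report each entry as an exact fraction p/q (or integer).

x' = [-57/32, 249/64]
P' = [223/16 -639/32; -639/32 1887/64]

x̄ = F·x = [-6, 6]
P̄ = F·P·Fᵀ + Q = [28 -27; -27 33]
y = z − H·x̄ = [-9]
S = H·P̄·Hᵀ + R = [64]
K = P̄·Hᵀ·S⁻¹ = [-15/32; 15/64]
x' = x̄ + K·y = [-57/32, 249/64]
P' = (I − K·H)·P̄ = [223/16 -639/32; -639/32 1887/64]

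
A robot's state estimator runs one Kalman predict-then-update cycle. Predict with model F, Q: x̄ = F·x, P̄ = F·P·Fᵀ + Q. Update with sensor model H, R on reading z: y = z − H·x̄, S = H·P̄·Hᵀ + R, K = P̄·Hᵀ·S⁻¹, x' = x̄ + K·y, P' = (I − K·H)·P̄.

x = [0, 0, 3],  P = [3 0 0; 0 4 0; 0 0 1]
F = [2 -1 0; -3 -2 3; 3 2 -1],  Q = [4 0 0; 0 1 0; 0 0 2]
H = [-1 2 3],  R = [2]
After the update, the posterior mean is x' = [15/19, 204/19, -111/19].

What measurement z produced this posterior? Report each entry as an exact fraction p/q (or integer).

z = [3]

x̄ = F·x = [0, 9, -3]
P̄ = F·P·Fᵀ + Q = [20 -10 10; -10 53 -46; 10 -46 46]
S = H·P̄·Hᵀ + R = [76]
K = P̄·Hᵀ·S⁻¹ = [-5/38; -11/38; 9/19]
x' − x̄ = [15/19, 33/19, -54/19] = K·y
y = (KᵀK)⁻¹·Kᵀ·(x' − x̄) = [-6]
z = y + H·x̄ = [-6] + [9] = [3]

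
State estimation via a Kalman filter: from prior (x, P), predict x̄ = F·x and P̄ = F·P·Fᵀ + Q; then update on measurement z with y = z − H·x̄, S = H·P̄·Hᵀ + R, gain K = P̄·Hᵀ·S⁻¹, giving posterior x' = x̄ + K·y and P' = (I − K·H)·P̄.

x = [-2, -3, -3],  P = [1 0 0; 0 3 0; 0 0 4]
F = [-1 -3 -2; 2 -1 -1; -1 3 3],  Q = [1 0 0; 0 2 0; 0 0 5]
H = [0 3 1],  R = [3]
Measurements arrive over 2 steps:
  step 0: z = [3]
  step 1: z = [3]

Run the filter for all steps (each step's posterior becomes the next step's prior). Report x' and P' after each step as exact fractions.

step 0: x' = [802/51, 310/51, -16], P' = [2270/51 845/51 -50; 845/51 407/51 -23; -50 -23 69]
step 1: x' = [-225425/58076, 18143/58076, 65685/29038], P' = [929829/58076 544529/58076 -814581/29038; 544529/58076 527221/58076 -743535/29038; -814581/29038 -743535/29038 1087800/14519]

step 0: x̄ = F·x = [17, 2, -16]
step 0: P̄ = F·P·Fᵀ + Q = [45 15 -50; 15 13 -23; -50 -23 69]
step 0: y = z − H·x̄ = [13]
step 0: S = H·P̄·Hᵀ + R = [51]
step 0: K = P̄·Hᵀ·S⁻¹ = [-5/51; 16/51; 0]
step 0: x' = x̄ + K·y = [802/51, 310/51, -16]
step 0: P' = (I − K·H)·P̄ = [2270/51 845/51 -50; 845/51 407/51 -23; -50 -23 69]
step 1: x̄ = F·x = [-100/51, 2110/51, -2320/51]
step 1: P̄ = F·P·Fᵀ + Q = [854/51 1279/51 -2362/51; 1279/51 17582/51 -21215/51; -2362/51 -21215/51 26975/51]
step 1: y = z − H·x̄ = [-3857/51]
step 1: S = H·P̄·Hᵀ + R = [58076/51]
step 1: K = P̄·Hᵀ·S⁻¹ = [1475/58076; 31531/58076; -18335/29038]
step 1: x' = x̄ + K·y = [-225425/58076, 18143/58076, 65685/29038]
step 1: P' = (I − K·H)·P̄ = [929829/58076 544529/58076 -814581/29038; 544529/58076 527221/58076 -743535/29038; -814581/29038 -743535/29038 1087800/14519]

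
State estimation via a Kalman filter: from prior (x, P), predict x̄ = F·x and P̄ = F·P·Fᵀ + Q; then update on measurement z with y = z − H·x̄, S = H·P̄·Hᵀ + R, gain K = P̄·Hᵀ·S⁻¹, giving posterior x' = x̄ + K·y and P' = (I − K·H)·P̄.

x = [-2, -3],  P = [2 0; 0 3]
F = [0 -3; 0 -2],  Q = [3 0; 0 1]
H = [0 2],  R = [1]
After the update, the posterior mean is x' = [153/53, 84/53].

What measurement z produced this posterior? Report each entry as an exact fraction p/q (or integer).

z = [3]

x̄ = F·x = [9, 6]
P̄ = F·P·Fᵀ + Q = [30 18; 18 13]
S = H·P̄·Hᵀ + R = [53]
K = P̄·Hᵀ·S⁻¹ = [36/53; 26/53]
x' − x̄ = [-324/53, -234/53] = K·y
y = (KᵀK)⁻¹·Kᵀ·(x' − x̄) = [-9]
z = y + H·x̄ = [-9] + [12] = [3]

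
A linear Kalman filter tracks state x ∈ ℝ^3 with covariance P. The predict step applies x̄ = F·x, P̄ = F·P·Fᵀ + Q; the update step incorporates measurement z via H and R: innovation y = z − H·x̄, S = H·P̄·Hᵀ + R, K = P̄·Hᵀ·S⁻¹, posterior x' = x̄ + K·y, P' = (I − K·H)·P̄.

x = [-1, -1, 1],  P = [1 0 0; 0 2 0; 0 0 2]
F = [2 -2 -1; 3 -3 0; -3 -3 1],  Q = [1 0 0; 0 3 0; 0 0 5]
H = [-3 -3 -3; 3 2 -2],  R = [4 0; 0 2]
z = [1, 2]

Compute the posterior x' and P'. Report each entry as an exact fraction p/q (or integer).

x' = [-89/2388, 589/1592, -2953/4776]
P' = [145223/117012 -114067/78008 68815/234024; -114067/78008 304533/156016 -56003/156016; 68815/234024 -56003/156016 142223/468048]

x̄ = F·x = [-1, 0, 7]
P̄ = F·P·Fᵀ + Q = [15 18 4; 18 30 9; 4 9 34]
y = z − H·x̄ = [19, 19]
S = H·P̄·Hᵀ + R = [1273 -393; -393 489]
K = P̄·Hᵀ·S⁻¹ = [-4265/78008 24653/234024; -15297/156016 18335/156016; -27961/156016 -103787/468048]
x' = x̄ + K·y = [-89/2388, 589/1592, -2953/4776]
P' = (I − K·H)·P̄ = [145223/117012 -114067/78008 68815/234024; -114067/78008 304533/156016 -56003/156016; 68815/234024 -56003/156016 142223/468048]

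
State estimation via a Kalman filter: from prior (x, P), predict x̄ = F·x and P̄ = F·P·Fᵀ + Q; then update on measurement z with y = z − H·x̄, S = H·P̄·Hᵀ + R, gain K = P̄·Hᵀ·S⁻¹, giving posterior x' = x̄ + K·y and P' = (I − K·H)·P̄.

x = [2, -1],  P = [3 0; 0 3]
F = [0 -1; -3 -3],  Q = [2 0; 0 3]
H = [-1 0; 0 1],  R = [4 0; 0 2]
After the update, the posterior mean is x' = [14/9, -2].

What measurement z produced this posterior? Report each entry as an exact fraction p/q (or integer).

z = [-2, -2]

x̄ = F·x = [1, -3]
P̄ = F·P·Fᵀ + Q = [5 9; 9 57]
S = H·P̄·Hᵀ + R = [9 -9; -9 59]
K = P̄·Hᵀ·S⁻¹ = [-107/225 2/25; -1/25 24/25]
x' − x̄ = [5/9, 1] = K·y
y = (KᵀK)⁻¹·Kᵀ·(x' − x̄) = [-1, 1]
z = y + H·x̄ = [-1, 1] + [-1, -3] = [-2, -2]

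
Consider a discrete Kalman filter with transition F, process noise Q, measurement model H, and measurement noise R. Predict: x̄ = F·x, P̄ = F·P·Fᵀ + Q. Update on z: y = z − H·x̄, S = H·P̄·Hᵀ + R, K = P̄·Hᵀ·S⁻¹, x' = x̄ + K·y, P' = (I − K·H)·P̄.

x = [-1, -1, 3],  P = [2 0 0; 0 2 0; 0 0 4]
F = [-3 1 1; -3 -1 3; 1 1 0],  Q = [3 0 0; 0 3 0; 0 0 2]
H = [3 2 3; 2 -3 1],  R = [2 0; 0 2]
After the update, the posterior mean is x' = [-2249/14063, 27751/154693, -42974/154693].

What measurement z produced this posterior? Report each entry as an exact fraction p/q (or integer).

x̄ = F·x = [5, 13, -2]
P̄ = F·P·Fᵀ + Q = [27 28 -4; 28 59 -8; -4 -8 6]
S = H·P̄·Hᵀ + R = [703 -294; -294 343]
K = P̄·Hᵀ·S⁻¹ = [61/287 1168/14063; 472/3157 -38355/154693; 62/3157 12526/154693]
x' − x̄ = [-72564/14063, -1983258/154693, 266412/154693] = K·y
y = (KᵀK)⁻¹·Kᵀ·(x' − x̄) = [-36, 30]
z = y + H·x̄ = [-36, 30] + [35, -31] = [-1, -1]

z = [-1, -1]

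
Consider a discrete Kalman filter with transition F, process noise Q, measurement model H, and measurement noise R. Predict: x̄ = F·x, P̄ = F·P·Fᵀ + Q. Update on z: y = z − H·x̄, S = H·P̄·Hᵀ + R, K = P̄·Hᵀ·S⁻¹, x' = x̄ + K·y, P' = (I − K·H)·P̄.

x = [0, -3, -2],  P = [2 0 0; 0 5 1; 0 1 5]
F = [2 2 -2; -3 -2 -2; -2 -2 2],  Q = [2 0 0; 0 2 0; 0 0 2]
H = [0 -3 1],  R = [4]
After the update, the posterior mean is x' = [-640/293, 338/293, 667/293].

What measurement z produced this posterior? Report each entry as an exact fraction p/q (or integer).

z = [-1]

x̄ = F·x = [-2, 10, 2]
P̄ = F·P·Fᵀ + Q = [42 -12 -40; -12 68 12; -40 12 42]
S = H·P̄·Hᵀ + R = [586]
K = P̄·Hᵀ·S⁻¹ = [-2/293; -96/293; 3/293]
x' − x̄ = [-54/293, -2592/293, 81/293] = K·y
y = (KᵀK)⁻¹·Kᵀ·(x' − x̄) = [27]
z = y + H·x̄ = [27] + [-28] = [-1]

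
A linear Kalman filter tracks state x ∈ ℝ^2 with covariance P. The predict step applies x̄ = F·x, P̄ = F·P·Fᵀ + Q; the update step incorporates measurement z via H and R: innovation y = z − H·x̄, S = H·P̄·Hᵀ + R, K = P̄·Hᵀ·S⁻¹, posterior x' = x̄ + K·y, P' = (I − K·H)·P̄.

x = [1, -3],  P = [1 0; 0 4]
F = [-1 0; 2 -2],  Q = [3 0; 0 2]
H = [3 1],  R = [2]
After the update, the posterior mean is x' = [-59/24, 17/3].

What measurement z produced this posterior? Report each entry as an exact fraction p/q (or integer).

x̄ = F·x = [-1, 8]
P̄ = F·P·Fᵀ + Q = [4 -2; -2 22]
S = H·P̄·Hᵀ + R = [48]
K = P̄·Hᵀ·S⁻¹ = [5/24; 1/3]
x' − x̄ = [-35/24, -7/3] = K·y
y = (KᵀK)⁻¹·Kᵀ·(x' − x̄) = [-7]
z = y + H·x̄ = [-7] + [5] = [-2]

z = [-2]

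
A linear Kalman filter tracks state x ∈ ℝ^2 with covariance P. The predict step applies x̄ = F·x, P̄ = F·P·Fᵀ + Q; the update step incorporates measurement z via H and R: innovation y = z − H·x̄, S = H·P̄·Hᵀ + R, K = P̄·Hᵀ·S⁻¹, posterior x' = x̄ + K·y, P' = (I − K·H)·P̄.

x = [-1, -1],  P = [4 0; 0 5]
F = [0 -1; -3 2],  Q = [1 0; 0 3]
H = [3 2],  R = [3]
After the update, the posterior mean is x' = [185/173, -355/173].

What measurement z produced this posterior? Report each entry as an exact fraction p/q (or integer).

z = [-1]

x̄ = F·x = [1, 1]
P̄ = F·P·Fᵀ + Q = [6 -10; -10 59]
S = H·P̄·Hᵀ + R = [173]
K = P̄·Hᵀ·S⁻¹ = [-2/173; 88/173]
x' − x̄ = [12/173, -528/173] = K·y
y = (KᵀK)⁻¹·Kᵀ·(x' − x̄) = [-6]
z = y + H·x̄ = [-6] + [5] = [-1]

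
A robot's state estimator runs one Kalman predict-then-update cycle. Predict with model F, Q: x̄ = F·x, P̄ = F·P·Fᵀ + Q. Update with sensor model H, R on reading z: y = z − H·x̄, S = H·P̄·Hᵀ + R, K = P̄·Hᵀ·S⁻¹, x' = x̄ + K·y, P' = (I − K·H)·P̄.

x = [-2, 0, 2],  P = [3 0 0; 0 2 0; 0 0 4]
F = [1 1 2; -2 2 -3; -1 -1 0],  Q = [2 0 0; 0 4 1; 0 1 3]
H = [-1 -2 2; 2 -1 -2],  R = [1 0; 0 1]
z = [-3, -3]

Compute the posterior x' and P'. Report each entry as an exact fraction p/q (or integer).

x̄ = F·x = [2, -2, 2]
P̄ = F·P·Fᵀ + Q = [23 -26 -5; -26 60 3; -5 3 8]
y = z − H·x̄ = [-9, -5]
S = H·P̄·Hᵀ + R = [188 96; 96 341]
K = P̄·Hᵀ·S⁻¹ = [-1393/54892 3398/13723; -4670/13723 -3434/13723; 7899/54892 -1723/13723]
x' = x̄ + K·y = [54361/54892, 31754/13723, 73153/54892]
P' = (I − K·H)·P̄ = [174439/54892 13520/13723 140603/54892; 13520/13723 7208/13723 11633/13723; 140603/54892 11633/13723 120783/54892]

x' = [54361/54892, 31754/13723, 73153/54892]
P' = [174439/54892 13520/13723 140603/54892; 13520/13723 7208/13723 11633/13723; 140603/54892 11633/13723 120783/54892]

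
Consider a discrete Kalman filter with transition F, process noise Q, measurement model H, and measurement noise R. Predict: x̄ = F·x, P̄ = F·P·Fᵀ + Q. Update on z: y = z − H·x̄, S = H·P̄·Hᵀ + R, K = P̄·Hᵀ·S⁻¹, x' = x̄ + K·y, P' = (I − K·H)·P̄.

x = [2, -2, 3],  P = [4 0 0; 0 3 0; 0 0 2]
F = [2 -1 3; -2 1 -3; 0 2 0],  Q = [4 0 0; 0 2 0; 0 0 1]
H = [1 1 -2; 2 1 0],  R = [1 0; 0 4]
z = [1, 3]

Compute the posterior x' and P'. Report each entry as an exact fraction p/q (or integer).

x' = [17641/2997, -2675/333, -4790/2997]
P' = [19978/2997 -3416/333 -5360/2997; -3416/333 668/37 1288/333; -5360/2997 1288/333 3817/2997]

x̄ = F·x = [15, -15, -4]
P̄ = F·P·Fᵀ + Q = [41 -37 -6; -37 39 6; -6 6 13]
y = z − H·x̄ = [-7, -12]
S = H·P̄·Hᵀ + R = [59 22; 22 59]
K = P̄·Hᵀ·S⁻¹ = [-46/2997 2303/2997; 20/333 -205/333; -1402/2997 218/2997]
x' = x̄ + K·y = [17641/2997, -2675/333, -4790/2997]
P' = (I − K·H)·P̄ = [19978/2997 -3416/333 -5360/2997; -3416/333 668/37 1288/333; -5360/2997 1288/333 3817/2997]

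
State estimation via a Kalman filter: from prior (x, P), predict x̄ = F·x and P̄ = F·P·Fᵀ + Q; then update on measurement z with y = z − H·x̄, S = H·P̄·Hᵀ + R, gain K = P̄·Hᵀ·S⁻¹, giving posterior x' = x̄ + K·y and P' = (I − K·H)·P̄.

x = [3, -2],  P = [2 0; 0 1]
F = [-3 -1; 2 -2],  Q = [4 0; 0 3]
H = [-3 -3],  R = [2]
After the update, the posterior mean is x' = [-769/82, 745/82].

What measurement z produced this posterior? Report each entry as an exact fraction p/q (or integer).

x̄ = F·x = [-7, 10]
P̄ = F·P·Fᵀ + Q = [23 -10; -10 15]
S = H·P̄·Hᵀ + R = [164]
K = P̄·Hᵀ·S⁻¹ = [-39/164; -15/164]
x' − x̄ = [-195/82, -75/82] = K·y
y = (KᵀK)⁻¹·Kᵀ·(x' − x̄) = [10]
z = y + H·x̄ = [10] + [-9] = [1]

z = [1]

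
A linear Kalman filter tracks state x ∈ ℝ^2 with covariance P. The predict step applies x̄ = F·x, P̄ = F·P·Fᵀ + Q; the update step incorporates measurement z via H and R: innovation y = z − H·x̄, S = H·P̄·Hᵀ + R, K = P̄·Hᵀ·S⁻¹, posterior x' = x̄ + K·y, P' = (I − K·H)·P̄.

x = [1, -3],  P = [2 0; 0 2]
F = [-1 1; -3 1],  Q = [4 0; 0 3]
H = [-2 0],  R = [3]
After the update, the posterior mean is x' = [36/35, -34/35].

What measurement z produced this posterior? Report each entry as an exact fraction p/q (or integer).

z = [-3]

x̄ = F·x = [-4, -6]
P̄ = F·P·Fᵀ + Q = [8 8; 8 23]
S = H·P̄·Hᵀ + R = [35]
K = P̄·Hᵀ·S⁻¹ = [-16/35; -16/35]
x' − x̄ = [176/35, 176/35] = K·y
y = (KᵀK)⁻¹·Kᵀ·(x' − x̄) = [-11]
z = y + H·x̄ = [-11] + [8] = [-3]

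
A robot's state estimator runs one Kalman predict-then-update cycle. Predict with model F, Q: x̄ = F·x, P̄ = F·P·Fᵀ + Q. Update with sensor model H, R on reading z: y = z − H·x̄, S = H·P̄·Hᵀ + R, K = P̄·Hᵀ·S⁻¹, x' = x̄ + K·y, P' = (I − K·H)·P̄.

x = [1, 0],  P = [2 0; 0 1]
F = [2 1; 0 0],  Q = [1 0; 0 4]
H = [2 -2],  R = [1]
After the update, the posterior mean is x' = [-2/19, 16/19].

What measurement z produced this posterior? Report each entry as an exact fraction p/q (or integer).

z = [-2]

x̄ = F·x = [2, 0]
P̄ = F·P·Fᵀ + Q = [10 0; 0 4]
S = H·P̄·Hᵀ + R = [57]
K = P̄·Hᵀ·S⁻¹ = [20/57; -8/57]
x' − x̄ = [-40/19, 16/19] = K·y
y = (KᵀK)⁻¹·Kᵀ·(x' − x̄) = [-6]
z = y + H·x̄ = [-6] + [4] = [-2]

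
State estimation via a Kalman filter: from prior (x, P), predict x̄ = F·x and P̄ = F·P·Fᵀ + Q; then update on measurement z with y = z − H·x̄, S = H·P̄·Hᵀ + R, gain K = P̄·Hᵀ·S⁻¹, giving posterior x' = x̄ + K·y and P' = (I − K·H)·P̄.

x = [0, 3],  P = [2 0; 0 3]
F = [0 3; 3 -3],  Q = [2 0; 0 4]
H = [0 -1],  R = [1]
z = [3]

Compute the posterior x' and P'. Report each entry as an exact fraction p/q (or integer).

x̄ = F·x = [9, -9]
P̄ = F·P·Fᵀ + Q = [29 -27; -27 49]
y = z − H·x̄ = [-6]
S = H·P̄·Hᵀ + R = [50]
K = P̄·Hᵀ·S⁻¹ = [27/50; -49/50]
x' = x̄ + K·y = [144/25, -78/25]
P' = (I − K·H)·P̄ = [721/50 -27/50; -27/50 49/50]

x' = [144/25, -78/25]
P' = [721/50 -27/50; -27/50 49/50]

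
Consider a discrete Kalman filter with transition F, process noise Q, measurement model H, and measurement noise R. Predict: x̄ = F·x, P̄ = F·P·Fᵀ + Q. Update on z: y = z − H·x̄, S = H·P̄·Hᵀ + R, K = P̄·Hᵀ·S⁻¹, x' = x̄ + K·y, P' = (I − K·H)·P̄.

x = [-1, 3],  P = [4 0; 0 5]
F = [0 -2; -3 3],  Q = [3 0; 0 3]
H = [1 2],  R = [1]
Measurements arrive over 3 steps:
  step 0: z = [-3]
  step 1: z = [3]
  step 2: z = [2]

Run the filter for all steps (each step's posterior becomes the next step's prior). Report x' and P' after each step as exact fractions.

step 0: x̄ = F·x = [-6, 12]
step 0: P̄ = F·P·Fᵀ + Q = [23 -30; -30 84]
step 0: y = z − H·x̄ = [-21]
step 0: S = H·P̄·Hᵀ + R = [240]
step 0: K = P̄·Hᵀ·S⁻¹ = [-37/240; 23/40]
step 0: x' = x̄ + K·y = [-221/80, -3/40]
step 0: P' = (I − K·H)·P̄ = [4151/240 -349/40; -349/40 93/20]
step 1: x̄ = F·x = [3/20, 129/16]
step 1: P̄ = F·P·Fᵀ + Q = [108/5 -321/4; -321/4 5721/16]
step 1: y = z − H·x̄ = [-531/40]
step 1: S = H·P̄·Hᵀ + R = [22637/20]
step 1: K = P̄·Hᵀ·S⁻¹ = [-2778/22637; 25395/45274]
step 1: x' = x̄ + K·y = [80547/45274, 27903/45274]
step 1: P' = (I − K·H)·P̄ = [103095/22637 -105873/45274; -105873/45274 32817/22637]
step 2: x̄ = F·x = [-27903/22637, -78966/22637]
step 2: P̄ = F·P·Fᵀ + Q = [199179/22637 -514521/22637; -514521/22637 2243976/22637]
step 2: y = z − H·x̄ = [231109/22637]
step 2: S = H·P̄·Hᵀ + R = [7139636/22637]
step 2: K = P̄·Hᵀ·S⁻¹ = [-829863/7139636; 567633/1019948]
step 2: x' = x̄ + K·y = [-17272875/7139636, 2237217/1019948]
step 2: P' = (I − K·H)·P̄ = [32397975/7139636 -2373417/1019948; -2373417/1019948 1470525/1019948]

step 0: x' = [-221/80, -3/40], P' = [4151/240 -349/40; -349/40 93/20]
step 1: x' = [80547/45274, 27903/45274], P' = [103095/22637 -105873/45274; -105873/45274 32817/22637]
step 2: x' = [-17272875/7139636, 2237217/1019948], P' = [32397975/7139636 -2373417/1019948; -2373417/1019948 1470525/1019948]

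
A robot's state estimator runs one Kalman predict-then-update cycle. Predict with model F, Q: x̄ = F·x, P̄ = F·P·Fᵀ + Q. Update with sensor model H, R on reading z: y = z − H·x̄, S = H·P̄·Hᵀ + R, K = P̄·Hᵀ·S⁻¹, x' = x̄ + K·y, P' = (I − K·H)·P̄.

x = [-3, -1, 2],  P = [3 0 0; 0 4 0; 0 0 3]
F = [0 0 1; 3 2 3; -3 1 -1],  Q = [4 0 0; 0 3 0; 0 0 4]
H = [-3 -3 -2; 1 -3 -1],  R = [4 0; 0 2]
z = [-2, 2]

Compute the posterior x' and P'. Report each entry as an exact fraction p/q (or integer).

x̄ = F·x = [2, -5, 6]
P̄ = F·P·Fᵀ + Q = [7 9 -3; 9 73 -28; -3 -28 38]
y = z − H·x̄ = [1, -9]
S = H·P̄·Hᵀ + R = [666 511; 511 488]
K = P̄·Hᵀ·S⁻¹ = [-11809/63887 10140/63887; 282/63887 -24122/63887; -13677/63887 19951/63887]
x' = x̄ + K·y = [24705/63887, -102055/63887, 190086/63887]
P' = (I − K·H)·P̄ = [123611/63887 176753/63887 -426928/63887; 176753/63887 327127/63887 -756384/63887; -426928/63887 -756384/63887 1802322/63887]

x' = [24705/63887, -102055/63887, 190086/63887]
P' = [123611/63887 176753/63887 -426928/63887; 176753/63887 327127/63887 -756384/63887; -426928/63887 -756384/63887 1802322/63887]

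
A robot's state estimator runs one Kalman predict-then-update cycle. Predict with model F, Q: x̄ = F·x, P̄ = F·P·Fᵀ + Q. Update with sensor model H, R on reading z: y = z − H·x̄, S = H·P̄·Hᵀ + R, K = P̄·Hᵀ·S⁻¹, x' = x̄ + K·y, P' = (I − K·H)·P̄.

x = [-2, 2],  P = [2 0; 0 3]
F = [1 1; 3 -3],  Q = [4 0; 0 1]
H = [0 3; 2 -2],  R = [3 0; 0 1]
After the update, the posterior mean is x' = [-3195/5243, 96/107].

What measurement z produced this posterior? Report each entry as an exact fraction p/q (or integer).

z = [3, -3]

x̄ = F·x = [0, -12]
P̄ = F·P·Fᵀ + Q = [9 -3; -3 46]
S = H·P̄·Hᵀ + R = [417 -294; -294 245]
K = P̄·Hᵀ·S⁻¹ = [33/107 2454/5243; 34/107 -2/107]
x' − x̄ = [-3195/5243, 1380/107] = K·y
y = (KᵀK)⁻¹·Kᵀ·(x' − x̄) = [39, -27]
z = y + H·x̄ = [39, -27] + [-36, 24] = [3, -3]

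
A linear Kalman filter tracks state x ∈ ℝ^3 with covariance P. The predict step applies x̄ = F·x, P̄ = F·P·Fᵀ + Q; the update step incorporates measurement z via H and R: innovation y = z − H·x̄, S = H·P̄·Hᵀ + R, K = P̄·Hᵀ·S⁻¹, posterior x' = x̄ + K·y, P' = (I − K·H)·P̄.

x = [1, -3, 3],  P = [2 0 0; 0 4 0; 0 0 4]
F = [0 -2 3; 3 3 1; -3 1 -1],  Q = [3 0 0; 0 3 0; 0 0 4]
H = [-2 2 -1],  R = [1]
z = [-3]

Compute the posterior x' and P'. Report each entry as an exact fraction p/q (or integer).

x̄ = F·x = [15, -3, -9]
P̄ = F·P·Fᵀ + Q = [55 -12 -20; -12 61 -10; -20 -10 30]
y = z − H·x̄ = [24]
S = H·P̄·Hᵀ + R = [551]
K = P̄·Hᵀ·S⁻¹ = [-6/29; 156/551; -10/551]
x' = x̄ + K·y = [291/29, 2091/551, -5199/551]
P' = (I − K·H)·P̄ = [911/29 588/29 -640/29; 588/29 9275/551 -3950/551; -640/29 -3950/551 16430/551]

x' = [291/29, 2091/551, -5199/551]
P' = [911/29 588/29 -640/29; 588/29 9275/551 -3950/551; -640/29 -3950/551 16430/551]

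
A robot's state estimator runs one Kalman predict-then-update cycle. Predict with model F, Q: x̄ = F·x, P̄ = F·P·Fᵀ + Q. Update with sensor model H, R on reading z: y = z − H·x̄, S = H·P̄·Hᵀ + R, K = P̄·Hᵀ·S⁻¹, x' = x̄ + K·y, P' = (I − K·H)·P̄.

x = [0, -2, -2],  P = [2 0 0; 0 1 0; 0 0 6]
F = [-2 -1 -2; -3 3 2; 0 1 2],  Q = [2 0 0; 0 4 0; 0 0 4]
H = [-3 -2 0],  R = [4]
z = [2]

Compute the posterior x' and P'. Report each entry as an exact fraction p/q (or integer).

x̄ = F·x = [6, -10, -6]
P̄ = F·P·Fᵀ + Q = [35 -15 -25; -15 55 27; -25 27 29]
y = z − H·x̄ = [0]
S = H·P̄·Hᵀ + R = [359]
K = P̄·Hᵀ·S⁻¹ = [-75/359; -65/359; 21/359]
x' = x̄ + K·y = [6, -10, -6]
P' = (I − K·H)·P̄ = [6940/359 -10260/359 -7400/359; -10260/359 15520/359 11058/359; -7400/359 11058/359 9970/359]

x' = [6, -10, -6]
P' = [6940/359 -10260/359 -7400/359; -10260/359 15520/359 11058/359; -7400/359 11058/359 9970/359]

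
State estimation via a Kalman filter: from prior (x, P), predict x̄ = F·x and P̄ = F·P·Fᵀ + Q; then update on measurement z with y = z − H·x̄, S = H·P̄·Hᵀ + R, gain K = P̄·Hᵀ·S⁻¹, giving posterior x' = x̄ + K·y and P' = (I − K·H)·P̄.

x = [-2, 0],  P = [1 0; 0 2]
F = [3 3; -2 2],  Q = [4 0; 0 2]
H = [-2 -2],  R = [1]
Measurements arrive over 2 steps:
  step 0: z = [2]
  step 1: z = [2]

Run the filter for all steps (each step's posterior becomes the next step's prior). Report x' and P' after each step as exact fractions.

step 0: x' = [-1226/229, 996/229], P' = [1623/229 -1586/229; -1586/229 1606/229]
step 1: x' = [-421886/109377, 316492/109377], P' = [651773/109377 -650446/109377; -650446/109377 676406/109377]

step 0: x̄ = F·x = [-6, 4]
step 0: P̄ = F·P·Fᵀ + Q = [31 6; 6 14]
step 0: y = z − H·x̄ = [-2]
step 0: S = H·P̄·Hᵀ + R = [229]
step 0: K = P̄·Hᵀ·S⁻¹ = [-74/229; -40/229]
step 0: x' = x̄ + K·y = [-1226/229, 996/229]
step 0: P' = (I − K·H)·P̄ = [1623/229 -1586/229; -1586/229 1606/229]
step 1: x̄ = F·x = [-690/229, 4444/229]
step 1: P̄ = F·P·Fᵀ + Q = [1429/229 -102/229; -102/229 26062/229]
step 1: y = z − H·x̄ = [7966/229]
step 1: S = H·P̄·Hᵀ + R = [109377/229]
step 1: K = P̄·Hᵀ·S⁻¹ = [-2654/109377; -51920/109377]
step 1: x' = x̄ + K·y = [-421886/109377, 316492/109377]
step 1: P' = (I − K·H)·P̄ = [651773/109377 -650446/109377; -650446/109377 676406/109377]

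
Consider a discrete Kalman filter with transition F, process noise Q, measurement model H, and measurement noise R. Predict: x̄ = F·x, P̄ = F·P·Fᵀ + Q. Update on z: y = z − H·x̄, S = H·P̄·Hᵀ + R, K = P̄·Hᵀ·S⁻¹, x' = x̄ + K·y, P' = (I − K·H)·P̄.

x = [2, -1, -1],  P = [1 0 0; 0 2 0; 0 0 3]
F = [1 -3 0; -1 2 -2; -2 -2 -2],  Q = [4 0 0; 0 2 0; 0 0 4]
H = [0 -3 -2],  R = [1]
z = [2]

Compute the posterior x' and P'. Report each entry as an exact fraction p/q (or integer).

x' = [471/98, -115/98, 37/49]
P' = [8655/392 -3557/392 2663/196; -3557/392 2455/392 -1821/196; 2663/196 -1821/196 1375/98]

x̄ = F·x = [5, -2, 0]
P̄ = F·P·Fᵀ + Q = [23 -13 10; -13 23 6; 10 6 28]
y = z − H·x̄ = [-4]
S = H·P̄·Hᵀ + R = [392]
K = P̄·Hᵀ·S⁻¹ = [19/392; -81/392; -37/196]
x' = x̄ + K·y = [471/98, -115/98, 37/49]
P' = (I − K·H)·P̄ = [8655/392 -3557/392 2663/196; -3557/392 2455/392 -1821/196; 2663/196 -1821/196 1375/98]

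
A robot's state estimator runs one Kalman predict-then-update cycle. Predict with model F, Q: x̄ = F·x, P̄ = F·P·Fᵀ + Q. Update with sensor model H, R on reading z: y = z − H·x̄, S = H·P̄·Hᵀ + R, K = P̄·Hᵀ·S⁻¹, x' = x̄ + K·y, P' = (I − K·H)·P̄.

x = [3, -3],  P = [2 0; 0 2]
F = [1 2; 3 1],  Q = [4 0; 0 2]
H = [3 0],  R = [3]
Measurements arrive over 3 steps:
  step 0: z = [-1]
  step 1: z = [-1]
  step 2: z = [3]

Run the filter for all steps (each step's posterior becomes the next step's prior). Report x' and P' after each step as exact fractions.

step 0: x' = [-17/43, 338/43], P' = [14/43 10/43; 10/43 646/43]
step 1: x' = [-2151/8473, -9403/8473], P' = [2810/8473 1404/8473; 1404/8473 43362/8473]
step 2: x' = [626341/655771, -133252/655771], P' = [215766/655771 104982/655771; 104982/655771 3374630/655771]

step 0: x̄ = F·x = [-3, 6]
step 0: P̄ = F·P·Fᵀ + Q = [14 10; 10 22]
step 0: y = z − H·x̄ = [8]
step 0: S = H·P̄·Hᵀ + R = [129]
step 0: K = P̄·Hᵀ·S⁻¹ = [14/43; 10/43]
step 0: x' = x̄ + K·y = [-17/43, 338/43]
step 0: P' = (I − K·H)·P̄ = [14/43 10/43; 10/43 646/43]
step 1: x̄ = F·x = [659/43, 287/43]
step 1: P̄ = F·P·Fᵀ + Q = [2810/43 1404/43; 1404/43 918/43]
step 1: y = z − H·x̄ = [-2020/43]
step 1: S = H·P̄·Hᵀ + R = [25419/43]
step 1: K = P̄·Hᵀ·S⁻¹ = [2810/8473; 1404/8473]
step 1: x' = x̄ + K·y = [-2151/8473, -9403/8473]
step 1: P' = (I − K·H)·P̄ = [2810/8473 1404/8473; 1404/8473 43362/8473]
step 2: x̄ = F·x = [-20957/8473, -15856/8473]
step 2: P̄ = F·P·Fᵀ + Q = [215766/8473 104982/8473; 104982/8473 94022/8473]
step 2: y = z − H·x̄ = [88290/8473]
step 2: S = H·P̄·Hᵀ + R = [1967313/8473]
step 2: K = P̄·Hᵀ·S⁻¹ = [215766/655771; 104982/655771]
step 2: x' = x̄ + K·y = [626341/655771, -133252/655771]
step 2: P' = (I − K·H)·P̄ = [215766/655771 104982/655771; 104982/655771 3374630/655771]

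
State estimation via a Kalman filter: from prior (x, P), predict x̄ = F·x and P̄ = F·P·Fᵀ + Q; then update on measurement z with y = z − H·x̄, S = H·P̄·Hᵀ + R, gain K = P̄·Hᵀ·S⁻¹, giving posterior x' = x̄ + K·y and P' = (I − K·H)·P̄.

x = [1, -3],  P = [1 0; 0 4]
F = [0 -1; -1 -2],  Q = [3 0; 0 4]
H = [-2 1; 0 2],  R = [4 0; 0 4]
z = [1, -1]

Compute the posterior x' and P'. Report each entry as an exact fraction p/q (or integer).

x̄ = F·x = [3, 5]
P̄ = F·P·Fᵀ + Q = [7 8; 8 21]
y = z − H·x̄ = [2, -11]
S = H·P̄·Hᵀ + R = [21 10; 10 88]
K = P̄·Hᵀ·S⁻¹ = [-172/437 99/437; 5/437 208/437]
x' = x̄ + K·y = [-122/437, -93/437]
P' = (I − K·H)·P̄ = [443/437 198/437; 198/437 416/437]

x' = [-122/437, -93/437]
P' = [443/437 198/437; 198/437 416/437]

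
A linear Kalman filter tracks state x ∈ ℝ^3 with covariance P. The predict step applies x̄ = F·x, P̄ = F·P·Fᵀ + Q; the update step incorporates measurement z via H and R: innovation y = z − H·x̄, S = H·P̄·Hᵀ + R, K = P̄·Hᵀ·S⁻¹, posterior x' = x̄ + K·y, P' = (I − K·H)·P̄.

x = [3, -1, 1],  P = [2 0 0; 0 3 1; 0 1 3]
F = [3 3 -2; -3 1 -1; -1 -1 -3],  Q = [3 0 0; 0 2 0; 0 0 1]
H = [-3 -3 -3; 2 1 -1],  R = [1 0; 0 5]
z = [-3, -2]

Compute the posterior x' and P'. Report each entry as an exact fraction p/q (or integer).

x̄ = F·x = [4, -11, -5]
P̄ = F·P·Fᵀ + Q = [48 -8 -4; -8 24 10; -4 10 39]
y = z − H·x̄ = [-39, -4]
S = H·P̄·Hᵀ + R = [964 -159; -159 224]
K = P̄·Hᵀ·S⁻¹ = [-9564/190655 71516/190655; -3558/38131 -2866/38131; -36123/190655 -57133/190655]
x' = x̄ + K·y = [849552/190655, -269215/38131, 684054/190655]
P' = (I − K·H)·P̄ = [1539056/190655 -425640/38131 592332/190655; -425640/38131 631888/38131 -205062/38131; 592332/190655 -205062/38131 445019/190655]

x' = [849552/190655, -269215/38131, 684054/190655]
P' = [1539056/190655 -425640/38131 592332/190655; -425640/38131 631888/38131 -205062/38131; 592332/190655 -205062/38131 445019/190655]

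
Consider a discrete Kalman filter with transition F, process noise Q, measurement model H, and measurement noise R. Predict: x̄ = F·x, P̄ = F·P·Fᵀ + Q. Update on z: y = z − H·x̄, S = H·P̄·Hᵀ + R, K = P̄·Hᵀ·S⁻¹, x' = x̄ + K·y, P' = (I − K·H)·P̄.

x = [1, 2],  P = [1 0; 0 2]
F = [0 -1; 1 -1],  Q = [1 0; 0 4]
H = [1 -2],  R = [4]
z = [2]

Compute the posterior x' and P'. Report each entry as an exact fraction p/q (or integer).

x' = [-56/27, -17/9]
P' = [80/27 14/9; 14/9 5/3]

x̄ = F·x = [-2, -1]
P̄ = F·P·Fᵀ + Q = [3 2; 2 7]
y = z − H·x̄ = [2]
S = H·P̄·Hᵀ + R = [27]
K = P̄·Hᵀ·S⁻¹ = [-1/27; -4/9]
x' = x̄ + K·y = [-56/27, -17/9]
P' = (I − K·H)·P̄ = [80/27 14/9; 14/9 5/3]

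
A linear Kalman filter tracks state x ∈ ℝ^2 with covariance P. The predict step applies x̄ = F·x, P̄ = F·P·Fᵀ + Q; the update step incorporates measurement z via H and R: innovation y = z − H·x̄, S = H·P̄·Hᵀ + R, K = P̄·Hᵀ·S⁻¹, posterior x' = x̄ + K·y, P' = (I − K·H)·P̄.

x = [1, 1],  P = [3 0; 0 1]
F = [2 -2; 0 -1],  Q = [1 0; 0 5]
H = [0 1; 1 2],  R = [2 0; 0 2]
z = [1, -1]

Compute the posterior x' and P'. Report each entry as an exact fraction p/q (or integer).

x̄ = F·x = [0, -1]
P̄ = F·P·Fᵀ + Q = [17 2; 2 6]
y = z − H·x̄ = [2, 1]
S = H·P̄·Hᵀ + R = [8 14; 14 51]
K = P̄·Hᵀ·S⁻¹ = [-48/53 35/53; 55/106 7/53]
x' = x̄ + K·y = [-61/53, 9/53]
P' = (I − K·H)·P̄ = [262/53 -96/53; -96/53 55/53]

x' = [-61/53, 9/53]
P' = [262/53 -96/53; -96/53 55/53]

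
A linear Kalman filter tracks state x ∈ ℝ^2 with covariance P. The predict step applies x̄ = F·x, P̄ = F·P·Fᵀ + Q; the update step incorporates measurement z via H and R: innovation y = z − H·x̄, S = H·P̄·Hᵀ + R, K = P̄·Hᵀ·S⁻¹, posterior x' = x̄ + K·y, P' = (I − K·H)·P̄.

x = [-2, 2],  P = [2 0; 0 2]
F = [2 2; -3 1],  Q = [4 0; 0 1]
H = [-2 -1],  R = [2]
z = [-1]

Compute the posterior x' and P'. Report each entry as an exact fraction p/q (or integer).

x' = [-224/71, 533/71]
P' = [396/71 -728/71; -728/71 1466/71]

x̄ = F·x = [0, 8]
P̄ = F·P·Fᵀ + Q = [20 -8; -8 21]
y = z − H·x̄ = [7]
S = H·P̄·Hᵀ + R = [71]
K = P̄·Hᵀ·S⁻¹ = [-32/71; -5/71]
x' = x̄ + K·y = [-224/71, 533/71]
P' = (I − K·H)·P̄ = [396/71 -728/71; -728/71 1466/71]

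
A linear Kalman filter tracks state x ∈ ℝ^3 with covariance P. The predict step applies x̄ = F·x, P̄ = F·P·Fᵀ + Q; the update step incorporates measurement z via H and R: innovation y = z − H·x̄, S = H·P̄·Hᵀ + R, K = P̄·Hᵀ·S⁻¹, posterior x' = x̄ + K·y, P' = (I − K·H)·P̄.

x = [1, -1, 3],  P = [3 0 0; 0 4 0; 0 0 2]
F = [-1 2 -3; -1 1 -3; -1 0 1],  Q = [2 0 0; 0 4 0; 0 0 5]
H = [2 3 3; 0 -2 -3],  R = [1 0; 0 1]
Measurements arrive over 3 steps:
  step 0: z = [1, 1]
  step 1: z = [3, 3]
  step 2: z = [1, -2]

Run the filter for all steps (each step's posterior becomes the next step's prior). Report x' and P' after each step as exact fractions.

step 0: x' = [34702/30497, -17541/30497, 3193/30497], P' = [35057/30497 -47053/30497 27396/30497; -47053/30497 107407/30497 -73464/30497; 27396/30497 -73464/30497 53519/30497]
step 1: x' = [1261837747/571410377, 835755828/571410377, -1113546599/571410377], P' = [500566583/571410377 -557795320/571410377 295122615/571410377; -557795320/571410377 2666430777/1142820754 -1833005783/1142820754; 295122615/571410377 -1833005783/1142820754 1381370785/1142820754]
step 2: x' = [-20529743899947/28671252213269, 27140927585763/28671252213269, -2432854726131/28671252213269], P' = [25070596257313/28671252213269 -27951849845213/28671252213269 14792484855480/28671252213269; -27951849845213/28671252213269 66853964523992/28671252213269 -45963017864767/28671252213269; 14792484855480/28671252213269 -45963017864767/28671252213269 34640987932836/28671252213269]

step 0: x̄ = F·x = [-12, -11, 2]
step 0: P̄ = F·P·Fᵀ + Q = [39 29 -3; 29 29 -3; -3 -3 10]
step 0: y = z − H·x̄ = [52, -15]
step 0: S = H·P̄·Hᵀ + R = [766 -317; -317 171]
step 0: K = P̄·Hᵀ·S⁻¹ = [11143/30497 11918/30497; 7723/30497 5578/30497; -5043/30497 -13629/30497]
step 0: x' = x̄ + K·y = [34702/30497, -17541/30497, 3193/30497]
step 0: P' = (I − K·H)·P̄ = [35057/30497 -47053/30497 27396/30497; -47053/30497 107407/30497 -73464/30497; 27396/30497 -73464/30497 53519/30497]
step 1: x̄ = F·x = [-79363/30497, -61822/30497, -31509/30497]
step 1: P̄ = F·P·Fᵀ + Q = [2241506/30497 1698253/30497 -123530/30497; 1698253/30497 1445389/30497 -97119/30497; -123530/30497 -97119/30497 186269/30497]
step 1: y = z − H·x̄ = [530210/30497, -126680/30497]
step 1: S = H·P̄·Hᵀ + R = [40829977/30497 -14943802/30497; -14943802/30497 6323046/30497]
step 1: K = P̄·Hᵀ·S⁻¹ = [213115051/571410377 230222795/571410377; 134546851/571410377 166155795/1142820754; -87207267/571410377 -478100789/1142820754]
step 1: x' = x̄ + K·y = [1261837747/571410377, 835755828/571410377, -1113546599/571410377]
step 1: P' = (I − K·H)·P̄ = [500566583/571410377 -557795320/571410377 295122615/571410377; -557795320/571410377 2666430777/1142820754 -1833005783/1142820754; 295122615/571410377 -1833005783/1142820754 1381370785/1142820754]
step 2: x̄ = F·x = [3750313706/571410377, 2914557878/571410377, -2375384346/571410377]
step 2: P̄ = F·P·Fᵀ + Q = [56384738183/1142820754 21075813566/571410377 -3397319015/1142820754; 21075813566/571410377 18720935691/571410377 -1339951936/571410377; -3397319015/1142820754 -1339951936/571410377 6916117261/1142820754]
step 2: y = z − H·x̄ = [-8546737631/571410377, -2439858036/571410377]
step 2: S = H·P̄·Hᵀ + R = [1042717098981/1142820754 -394920319999/1142820754; -394920319999/1142820754 180996515167/1142820754]
step 2: K = P̄·Hᵀ·S⁻¹ = [10663097545427/28671252213269 11526245123986/28671252213269; 6769140287249/28671252213269 4181124546317/28671252213269; -4381120084833/28671252213269 -11996928068974/28671252213269]
step 2: x' = x̄ + K·y = [-20529743899947/28671252213269, 27140927585763/28671252213269, -2432854726131/28671252213269]
step 2: P' = (I − K·H)·P̄ = [25070596257313/28671252213269 -27951849845213/28671252213269 14792484855480/28671252213269; -27951849845213/28671252213269 66853964523992/28671252213269 -45963017864767/28671252213269; 14792484855480/28671252213269 -45963017864767/28671252213269 34640987932836/28671252213269]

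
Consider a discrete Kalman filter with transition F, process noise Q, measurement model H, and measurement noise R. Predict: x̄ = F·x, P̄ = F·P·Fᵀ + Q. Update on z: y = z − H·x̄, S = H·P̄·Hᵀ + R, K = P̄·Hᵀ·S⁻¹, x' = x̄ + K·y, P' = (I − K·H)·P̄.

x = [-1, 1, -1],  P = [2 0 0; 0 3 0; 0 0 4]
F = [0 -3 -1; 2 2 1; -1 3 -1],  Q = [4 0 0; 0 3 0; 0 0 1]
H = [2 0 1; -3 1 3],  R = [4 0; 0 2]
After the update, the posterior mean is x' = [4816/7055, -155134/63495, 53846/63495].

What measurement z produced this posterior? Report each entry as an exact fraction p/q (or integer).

z = [2, -2]

x̄ = F·x = [-2, -1, 5]
P̄ = F·P·Fᵀ + Q = [35 -22 -23; -22 27 10; -23 10 34]
S = H·P̄·Hᵀ + R = [86 -211; -211 1256]
K = P̄·Hᵀ·S⁻¹ = [1964/7055 -771/7055; -16751/63495 3404/63495; 23119/63495 13034/63495]
x' − x̄ = [18926/7055, -91639/63495, -263629/63495] = K·y
y = (KᵀK)⁻¹·Kᵀ·(x' − x̄) = [1, -22]
z = y + H·x̄ = [1, -22] + [1, 20] = [2, -2]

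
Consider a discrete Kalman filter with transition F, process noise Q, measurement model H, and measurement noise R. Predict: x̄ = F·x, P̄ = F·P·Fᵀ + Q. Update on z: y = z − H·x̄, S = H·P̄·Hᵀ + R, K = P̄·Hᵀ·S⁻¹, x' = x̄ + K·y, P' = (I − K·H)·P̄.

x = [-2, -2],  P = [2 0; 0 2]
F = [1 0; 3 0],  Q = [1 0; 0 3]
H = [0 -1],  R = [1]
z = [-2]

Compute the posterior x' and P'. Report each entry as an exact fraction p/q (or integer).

x' = [2/11, 18/11]
P' = [15/11 3/11; 3/11 21/22]

x̄ = F·x = [-2, -6]
P̄ = F·P·Fᵀ + Q = [3 6; 6 21]
y = z − H·x̄ = [-8]
S = H·P̄·Hᵀ + R = [22]
K = P̄·Hᵀ·S⁻¹ = [-3/11; -21/22]
x' = x̄ + K·y = [2/11, 18/11]
P' = (I − K·H)·P̄ = [15/11 3/11; 3/11 21/22]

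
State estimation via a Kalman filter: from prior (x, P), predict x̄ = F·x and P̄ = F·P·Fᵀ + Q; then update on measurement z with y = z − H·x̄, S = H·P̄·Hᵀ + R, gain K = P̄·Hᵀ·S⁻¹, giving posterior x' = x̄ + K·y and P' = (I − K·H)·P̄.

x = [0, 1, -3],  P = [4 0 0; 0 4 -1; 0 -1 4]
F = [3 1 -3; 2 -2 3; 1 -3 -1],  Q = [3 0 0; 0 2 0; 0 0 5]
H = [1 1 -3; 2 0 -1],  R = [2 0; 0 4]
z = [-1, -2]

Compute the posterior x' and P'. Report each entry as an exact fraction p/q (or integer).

x' = [-12318/6763, -35321/6763, -13398/6763]
P' = [74905/20289 236425/20289 106202/20289; 236425/20289 1248772/20289 494162/20289; 106202/20289 494162/20289 205096/20289]

x̄ = F·x = [10, -11, 0]
P̄ = F·P·Fᵀ + Q = [85 -29 4; -29 82 27; 4 27 43]
y = z − H·x̄ = [0, -22]
S = H·P̄·Hᵀ + R = [312 186; 186 371]
K = P̄·Hᵀ·S⁻¹ = [-3638/20289 3634/6763; 2711/40578 -1776/6763; -7462/20289 609/6763]
x' = x̄ + K·y = [-12318/6763, -35321/6763, -13398/6763]
P' = (I − K·H)·P̄ = [74905/20289 236425/20289 106202/20289; 236425/20289 1248772/20289 494162/20289; 106202/20289 494162/20289 205096/20289]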